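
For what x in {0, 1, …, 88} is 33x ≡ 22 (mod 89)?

60

33⁻¹ ≡ 27 (mod 89) because 33·27 = 891 = 10·89 + 1.
So x ≡ 27·22 = 594 ≡ 60 (mod 89).
Check: 33·60 = 1980 = 22·89 + 22.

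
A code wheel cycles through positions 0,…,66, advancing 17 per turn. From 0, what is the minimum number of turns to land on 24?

The inverse of 17 mod 67 is 4 (since 17·4 = 68 ≡ 1).
So x ≡ 4·24 = 96 ≡ 29 (mod 67).
Check: 17·29 = 493 = 7·67 + 24.

29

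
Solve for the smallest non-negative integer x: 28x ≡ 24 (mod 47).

The inverse of 28 mod 47 is 42 (since 28·42 = 1176 ≡ 1).
Multiplying both sides by 42: x ≡ 42·24 = 1008 ≡ 21 (mod 47).

21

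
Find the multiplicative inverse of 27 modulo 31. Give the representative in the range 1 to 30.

27·23 = 621 = 20·31 + 1, so 27⁻¹ ≡ 23 (mod 31).

23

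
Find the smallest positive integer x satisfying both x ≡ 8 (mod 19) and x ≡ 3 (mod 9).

x ≡ 3 (mod 9) gives x ∈ {3, 12, 21, 30, 39, 48, 57, 66, …}.
The first of these with x mod 19 = 8 is 84.

84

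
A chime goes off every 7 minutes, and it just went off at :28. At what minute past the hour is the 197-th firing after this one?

27

197·7 = 1379.
Dividing 1379 by 60 gives quotient 22 and remainder 59.
(28 + 59) mod 60 = 27.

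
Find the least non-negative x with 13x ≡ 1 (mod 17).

The inverse of 13 mod 17 is 4 (since 13·4 = 52 ≡ 1).
Multiplying both sides by 4: x ≡ 4·1 = 4 ≡ 4 (mod 17).

4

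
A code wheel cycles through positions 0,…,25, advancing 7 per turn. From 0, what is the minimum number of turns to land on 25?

The inverse of 7 mod 26 is 15 (since 7·15 = 105 ≡ 1).
Multiplying both sides by 15: x ≡ 15·25 = 375 ≡ 11 (mod 26).

11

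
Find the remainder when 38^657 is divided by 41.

Square-and-reduce mod 41: 38^1≡38, 38^2≡9, 38^4≡40, 38^8≡1, 38^16≡1, 38^32≡1, 38^64≡1, 38^128≡1, 38^256≡1, 38^512≡1.
Since 657 = 1 + 16 + 128 + 512 in binary, 38^657 ≡ 38·1·1·1 ≡ 38 (mod 41).

38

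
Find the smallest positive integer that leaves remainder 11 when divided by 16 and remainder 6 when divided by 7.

27

x ≡ 6 (mod 7) gives x ∈ {6, 13, 20, 27}.
The first of these with x mod 16 = 11 is 27.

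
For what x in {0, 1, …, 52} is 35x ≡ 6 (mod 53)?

35

The inverse of 35 mod 53 is 50 (since 35·50 = 1750 ≡ 1).
So x ≡ 50·6 = 300 ≡ 35 (mod 53).
Check: 35·35 = 1225 = 23·53 + 6.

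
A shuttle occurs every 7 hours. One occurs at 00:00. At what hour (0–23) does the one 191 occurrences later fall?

17

191·7 = 1337.
Dividing 1337 by 24 gives quotient 55 and remainder 17.
(0 + 17) mod 24 = 17.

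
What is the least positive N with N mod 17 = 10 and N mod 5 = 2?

x ≡ 2 (mod 5) gives x ∈ {2, 7, 12, 17, 22, 27}.
The first of these with x mod 17 = 10 is 27.

27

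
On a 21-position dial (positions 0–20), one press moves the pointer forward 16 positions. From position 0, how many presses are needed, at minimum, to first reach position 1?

16·4 = 64 = 3·21 + 1, so 16⁻¹ ≡ 4 (mod 21).

4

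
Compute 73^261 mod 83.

Successive squares of 73 mod 83: 73^1≡73, 73^2≡17, 73^4≡40, 73^8≡23, 73^16≡31, 73^32≡48, 73^64≡63, 73^128≡68, 73^256≡59.
261 = 1 + 4 + 256, so 73^261 ≡ 73·40·59 ≡ 55 (mod 83).

55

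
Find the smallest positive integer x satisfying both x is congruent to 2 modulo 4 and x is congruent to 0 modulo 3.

6

x ≡ 0 (mod 3) gives x ∈ {0, 3, 6}.
The first of these with x mod 4 = 2 is 6.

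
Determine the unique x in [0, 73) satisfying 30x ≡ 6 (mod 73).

44

The inverse of 30 mod 73 is 56 (since 30·56 = 1680 ≡ 1).
So x ≡ 56·6 = 336 ≡ 44 (mod 73).
Check: 30·44 = 1320 = 18·73 + 6.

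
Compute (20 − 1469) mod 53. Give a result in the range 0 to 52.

35

1469 mod 53 = 38 (since 27·53 = 1431).
(20 − 38) mod 53 = 35.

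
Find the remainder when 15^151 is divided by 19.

13

By repeated squaring mod 19: 15^1≡15, 15^2≡16, 15^4≡9, 15^8≡5, 15^16≡6, 15^32≡17, 15^64≡4, 15^128≡16.
Since 151 = 1 + 2 + 4 + 16 + 128 in binary, 15^151 ≡ 15·16·9·6·16 ≡ 13 (mod 19).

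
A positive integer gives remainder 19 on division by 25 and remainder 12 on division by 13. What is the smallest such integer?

194

x ≡ 12 (mod 13) gives x ∈ {12, 25, 38, 51, 64, 77, 90, 103, …}.
The first of these with x mod 25 = 19 is 194.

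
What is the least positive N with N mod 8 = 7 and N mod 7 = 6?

55

x ≡ 6 (mod 7) gives x ∈ {6, 13, 20, 27, 34, 41, 48, 55}.
The first of these with x mod 8 = 7 is 55.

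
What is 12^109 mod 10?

2

The units digit of 12^n cycles with period 4: 2, 4, 8, 6, …
109 mod 4 = 1, so the last digit matches 2^1 = 2.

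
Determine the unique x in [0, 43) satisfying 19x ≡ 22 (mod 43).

17

19⁻¹ ≡ 34 (mod 43) because 19·34 = 646 = 15·43 + 1.
So x ≡ 34·22 = 748 ≡ 17 (mod 43).
Check: 19·17 = 323 = 7·43 + 22.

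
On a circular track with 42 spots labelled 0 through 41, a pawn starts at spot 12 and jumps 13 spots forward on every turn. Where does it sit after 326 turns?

8

326·13 = 4238.
4238 − 100·42 = 38, so 4238 ≡ 38 (mod 42).
(12 + 38) mod 42 = 8.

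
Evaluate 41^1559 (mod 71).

34

Square-and-reduce mod 71: 41^1≡41, 41^2≡48, 41^4≡32, 41^8≡30, 41^16≡48, 41^32≡32, 41^64≡30, 41^128≡48, 41^256≡32, 41^512≡30, 41^1024≡48.
1559 = 1 + 2 + 4 + 16 + 512 + 1024, so 41^1559 ≡ 41·48·32·48·30·48 ≡ 34 (mod 71).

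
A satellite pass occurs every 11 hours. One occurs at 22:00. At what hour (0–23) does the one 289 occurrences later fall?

9

289·11 = 3179.
3179 − 132·24 = 11, so 3179 ≡ 11 (mod 24).
(22 + 11) mod 24 = 9.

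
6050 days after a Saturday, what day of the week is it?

6050 = 864·7 + 2, so 6050 mod 7 = 2.
Saturday + 2 days → Monday.

Monday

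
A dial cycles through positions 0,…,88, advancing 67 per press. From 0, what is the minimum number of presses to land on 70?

The inverse of 67 mod 89 is 4 (since 67·4 = 268 ≡ 1).
Multiplying both sides by 4: x ≡ 4·70 = 280 ≡ 13 (mod 89).

13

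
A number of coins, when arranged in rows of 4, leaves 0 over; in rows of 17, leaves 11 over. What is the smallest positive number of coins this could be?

Since 17·1 ≡ 1 (mod 4), take x = 11 + 17·((0−11)·1 mod 4) = 11 + 17·1 = 28.
Check: 28 mod 4 = 0, 28 mod 17 = 11.

28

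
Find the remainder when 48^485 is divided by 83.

81

Successive squares of 48 mod 83: 48^1≡48, 48^2≡63, 48^4≡68, 48^8≡59, 48^16≡78, 48^32≡25, 48^64≡44, 48^128≡27, 48^256≡65.
485 = 1 + 4 + 32 + 64 + 128 + 256, so 48^485 ≡ 48·68·25·44·27·65 ≡ 81 (mod 83).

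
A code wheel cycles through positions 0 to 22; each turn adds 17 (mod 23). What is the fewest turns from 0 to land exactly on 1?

19

17·19 = 323 = 14·23 + 1, so 17⁻¹ ≡ 19 (mod 23).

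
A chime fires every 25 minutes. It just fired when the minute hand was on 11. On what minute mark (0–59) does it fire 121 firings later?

36

121·25 = 3025.
Dividing 3025 by 60 gives quotient 50 and remainder 25.
(11 + 25) mod 60 = 36.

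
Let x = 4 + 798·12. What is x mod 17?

9

798·12 = 9576.
9576 = 563·17 + 5, so 9576 mod 17 = 5.
(4 + 5) mod 17 = 9.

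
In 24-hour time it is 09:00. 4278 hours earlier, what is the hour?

Dividing 4278 by 24 gives quotient 178 and remainder 6.
(9 − 6) mod 24 = 3.

3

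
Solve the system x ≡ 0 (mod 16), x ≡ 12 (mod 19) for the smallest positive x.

Since 19·11 ≡ 1 (mod 16), take x = 12 + 19·((0−12)·11 mod 16) = 12 + 19·12 = 240.
Check: 240 mod 16 = 0, 240 mod 19 = 12.

240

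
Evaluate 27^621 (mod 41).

14

Square-and-reduce mod 41: 27^1≡27, 27^2≡32, 27^4≡40, 27^8≡1, 27^16≡1, 27^32≡1, 27^64≡1, 27^128≡1, 27^256≡1, 27^512≡1.
Since 621 = 1 + 4 + 8 + 32 + 64 + 512 in binary, 27^621 ≡ 27·40·1·1·1·1 ≡ 14 (mod 41).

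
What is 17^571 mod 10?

Powers of 7 mod 10 repeat with period 4: 7, 9, 3, 1.
571 leaves remainder 3 on division by 4, so 17^571 ends in 3.

3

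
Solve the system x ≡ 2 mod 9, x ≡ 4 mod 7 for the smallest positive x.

x ≡ 4 (mod 7) gives x ∈ {4, 11}.
The first of these with x mod 9 = 2 is 11.

11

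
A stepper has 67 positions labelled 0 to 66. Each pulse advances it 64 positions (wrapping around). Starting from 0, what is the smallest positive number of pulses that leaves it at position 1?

22

67 = 1·64 + 3
64 = 21·3 + 1
3 = 3·1 + 0
Back-substituting gives 64·22 ≡ 1 (mod 67).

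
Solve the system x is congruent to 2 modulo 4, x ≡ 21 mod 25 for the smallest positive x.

x ≡ 2 (mod 4) gives x ∈ {2, 6, 10, 14, 18, 22, 26, 30, …}.
The first of these with x mod 25 = 21 is 46.

46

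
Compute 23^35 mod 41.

40

By repeated squaring mod 41: 23^1≡23, 23^2≡37, 23^4≡16, 23^8≡10, 23^16≡18, 23^32≡37.
35 = 1 + 2 + 32, so 23^35 ≡ 23·37·37 ≡ 40 (mod 41).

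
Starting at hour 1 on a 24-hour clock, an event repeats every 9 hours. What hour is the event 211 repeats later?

4

211·9 = 1899.
1899 = 79·24 + 3, so 1899 mod 24 = 3.
(1 + 3) mod 24 = 4.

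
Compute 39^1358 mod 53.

By repeated squaring mod 53: 39^1≡39, 39^2≡37, 39^4≡44, 39^8≡28, 39^16≡42, 39^32≡15, 39^64≡13, 39^128≡10, 39^256≡47, 39^512≡36, 39^1024≡24.
Since 1358 = 2 + 4 + 8 + 64 + 256 + 1024 in binary, 39^1358 ≡ 37·44·28·13·47·24 ≡ 38 (mod 53).

38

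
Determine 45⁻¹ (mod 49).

12

49 = 1·45 + 4
45 = 11·4 + 1
4 = 4·1 + 0
Back-substituting gives 45·12 ≡ 1 (mod 49).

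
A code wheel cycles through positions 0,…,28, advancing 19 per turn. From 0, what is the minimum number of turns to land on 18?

4

The inverse of 19 mod 29 is 26 (since 19·26 = 494 ≡ 1).
Multiplying both sides by 26: x ≡ 26·18 = 468 ≡ 4 (mod 29).
Check: 19·4 = 76 = 2·29 + 18.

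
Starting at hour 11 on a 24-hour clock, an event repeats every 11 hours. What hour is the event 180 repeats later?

23

180·11 = 1980.
1980 = 82·24 + 12, so 1980 mod 24 = 12.
(11 + 12) mod 24 = 23.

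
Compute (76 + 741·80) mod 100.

56

741·80 = 59280.
59280 − 592·100 = 80, so 59280 ≡ 80 (mod 100).
(76 + 80) mod 100 = 56.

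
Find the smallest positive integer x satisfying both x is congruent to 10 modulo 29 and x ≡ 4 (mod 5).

39

x ≡ 4 (mod 5) gives x ∈ {4, 9, 14, 19, 24, 29, 34, 39}.
The first of these with x mod 29 = 10 is 39.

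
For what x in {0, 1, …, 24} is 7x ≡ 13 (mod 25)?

9

7⁻¹ ≡ 18 (mod 25) because 7·18 = 126 = 5·25 + 1.
Multiplying both sides by 18: x ≡ 18·13 = 234 ≡ 9 (mod 25).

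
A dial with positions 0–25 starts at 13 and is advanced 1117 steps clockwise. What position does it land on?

1117 = 42·26 + 25, so 1117 mod 26 = 25.
(13 + 25) mod 26 = 12.

12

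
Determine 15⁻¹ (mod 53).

53 = 3·15 + 8
15 = 1·8 + 7
8 = 1·7 + 1
7 = 7·1 + 0
Back-substituting gives 15·46 ≡ 1 (mod 53).

46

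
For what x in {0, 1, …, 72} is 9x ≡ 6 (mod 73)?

9⁻¹ ≡ 65 (mod 73) because 9·65 = 585 = 8·73 + 1.
Multiplying both sides by 65: x ≡ 65·6 = 390 ≡ 25 (mod 73).

25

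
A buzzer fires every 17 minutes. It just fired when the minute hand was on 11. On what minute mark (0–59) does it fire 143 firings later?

143·17 = 2431.
2431 mod 60 = 31 (since 40·60 = 2400).
(11 + 31) mod 60 = 42.

42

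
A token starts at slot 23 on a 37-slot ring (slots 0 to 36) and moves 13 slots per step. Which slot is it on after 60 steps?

26

60·13 = 780.
780 − 21·37 = 3, so 780 ≡ 3 (mod 37).
(23 + 3) mod 37 = 26.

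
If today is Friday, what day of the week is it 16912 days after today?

Friday

16912 − 2416·7 = 0, so 16912 ≡ 0 (mod 7).
Friday + 0 days → Friday.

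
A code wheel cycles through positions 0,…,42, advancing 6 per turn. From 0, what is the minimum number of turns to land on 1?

The inverse of 6 mod 43 is 36 (since 6·36 = 216 ≡ 1).
Multiplying both sides by 36: x ≡ 36·1 = 36 ≡ 36 (mod 43).

36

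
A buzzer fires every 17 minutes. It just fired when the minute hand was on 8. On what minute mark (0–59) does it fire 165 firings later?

53

165·17 = 2805.
Dividing 2805 by 60 gives quotient 46 and remainder 45.
(8 + 45) mod 60 = 53.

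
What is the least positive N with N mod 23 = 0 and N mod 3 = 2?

23

x ≡ 2 (mod 3) gives x ∈ {2, 5, 8, 11, 14, 17, 20, 23}.
The first of these with x mod 23 = 0 is 23.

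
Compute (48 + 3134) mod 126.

Dividing 3134 by 126 gives quotient 24 and remainder 110.
(48 + 110) mod 126 = 32.

32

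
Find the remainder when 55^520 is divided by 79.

55

By repeated squaring mod 79: 55^1≡55, 55^2≡23, 55^4≡55, 55^8≡23, 55^16≡55, 55^32≡23, 55^64≡55, 55^128≡23, 55^256≡55, 55^512≡23.
520 = 8 + 512, so 55^520 ≡ 23·23 ≡ 55 (mod 79).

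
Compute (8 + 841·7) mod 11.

10

841·7 = 5887.
5887 = 535·11 + 2, so 5887 mod 11 = 2.
(8 + 2) mod 11 = 10.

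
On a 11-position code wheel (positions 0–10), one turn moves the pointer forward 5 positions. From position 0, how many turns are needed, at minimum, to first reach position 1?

11 = 2·5 + 1
5 = 5·1 + 0
Back-substituting gives 5·9 ≡ 1 (mod 11).

9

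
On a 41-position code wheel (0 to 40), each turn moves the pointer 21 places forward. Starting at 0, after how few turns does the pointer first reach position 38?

21⁻¹ ≡ 2 (mod 41) because 21·2 = 42 = 1·41 + 1.
Multiplying both sides by 2: x ≡ 2·38 = 76 ≡ 35 (mod 41).
Check: 21·35 = 735 = 17·41 + 38.

35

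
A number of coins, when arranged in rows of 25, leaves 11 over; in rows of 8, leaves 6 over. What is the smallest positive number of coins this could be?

86

Since 8·22 ≡ 1 (mod 25), take x = 6 + 8·((11−6)·22 mod 25) = 6 + 8·10 = 86.
Check: 86 mod 25 = 11, 86 mod 8 = 6.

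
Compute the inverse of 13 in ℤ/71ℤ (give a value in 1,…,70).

11

13·11 = 143 = 2·71 + 1, so 13⁻¹ ≡ 11 (mod 71).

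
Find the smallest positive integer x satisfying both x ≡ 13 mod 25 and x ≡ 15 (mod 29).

363

x ≡ 13 (mod 25) gives x ∈ {13, 38, 63, 88, 113, 138, 163, 188, …}.
The first of these with x mod 29 = 15 is 363.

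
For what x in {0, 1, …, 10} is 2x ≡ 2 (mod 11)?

The inverse of 2 mod 11 is 6 (since 2·6 = 12 ≡ 1).
So x ≡ 6·2 = 12 ≡ 1 (mod 11).

1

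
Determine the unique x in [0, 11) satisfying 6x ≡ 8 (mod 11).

6⁻¹ ≡ 2 (mod 11) because 6·2 = 12 = 1·11 + 1.
So x ≡ 2·8 = 16 ≡ 5 (mod 11).
Check: 6·5 = 30 = 2·11 + 8.

5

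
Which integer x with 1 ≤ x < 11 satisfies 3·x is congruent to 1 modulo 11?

11 = 3·3 + 2
3 = 1·2 + 1
2 = 2·1 + 0
Back-substituting gives 3·4 ≡ 1 (mod 11).

4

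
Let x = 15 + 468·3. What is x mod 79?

76

468·3 = 1404.
Dividing 1404 by 79 gives quotient 17 and remainder 61.
(15 + 61) mod 79 = 76.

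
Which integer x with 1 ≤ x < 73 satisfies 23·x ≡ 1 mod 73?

54

73 = 3·23 + 4
23 = 5·4 + 3
4 = 1·3 + 1
3 = 3·1 + 0
Back-substituting gives 23·54 ≡ 1 (mod 73).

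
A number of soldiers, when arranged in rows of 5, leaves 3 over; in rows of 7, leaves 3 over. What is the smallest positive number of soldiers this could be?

3

Since 7·3 ≡ 1 (mod 5), take x = 3 + 7·((3−3)·3 mod 5) = 3 + 7·0 = 3.
Check: 3 mod 5 = 3, 3 mod 7 = 3.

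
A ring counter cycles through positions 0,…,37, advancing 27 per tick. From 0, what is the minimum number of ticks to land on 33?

The inverse of 27 mod 38 is 31 (since 27·31 = 837 ≡ 1).
Multiplying both sides by 31: x ≡ 31·33 = 1023 ≡ 35 (mod 38).

35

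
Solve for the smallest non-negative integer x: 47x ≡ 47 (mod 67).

1

The inverse of 47 mod 67 is 10 (since 47·10 = 470 ≡ 1).
So x ≡ 10·47 = 470 ≡ 1 (mod 67).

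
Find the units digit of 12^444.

Last digits of 2^n: 2, 4, 8, 6 (period 4).
444 leaves remainder 0 on division by 4, so 12^444 ends in 6.

6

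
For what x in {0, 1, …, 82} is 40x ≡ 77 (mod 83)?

4

40⁻¹ ≡ 27 (mod 83) because 40·27 = 1080 = 13·83 + 1.
Multiplying both sides by 27: x ≡ 27·77 = 2079 ≡ 4 (mod 83).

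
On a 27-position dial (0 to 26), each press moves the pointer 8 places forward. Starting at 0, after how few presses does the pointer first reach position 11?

25

The inverse of 8 mod 27 is 17 (since 8·17 = 136 ≡ 1).
Multiplying both sides by 17: x ≡ 17·11 = 187 ≡ 25 (mod 27).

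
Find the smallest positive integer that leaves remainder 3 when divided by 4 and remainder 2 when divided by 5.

7

Since 5·1 ≡ 1 (mod 4), take x = 2 + 5·((3−2)·1 mod 4) = 2 + 5·1 = 7.
Check: 7 mod 4 = 3, 7 mod 5 = 2.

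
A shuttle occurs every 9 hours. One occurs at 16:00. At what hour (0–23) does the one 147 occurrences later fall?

147·9 = 1323.
Dividing 1323 by 24 gives quotient 55 and remainder 3.
(16 + 3) mod 24 = 19.

19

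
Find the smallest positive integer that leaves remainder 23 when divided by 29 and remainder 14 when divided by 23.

x ≡ 14 (mod 23) gives x ∈ {14, 37, 60, 83, 106, 129, 152, 175, …}.
The first of these with x mod 29 = 23 is 313.

313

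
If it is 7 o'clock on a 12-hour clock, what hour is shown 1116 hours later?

7

1116 − 93·12 = 0, so 1116 ≡ 0 (mod 12).
7 + 0 → 7 on a 12-hour dial.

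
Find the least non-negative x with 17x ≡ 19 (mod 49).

4

17⁻¹ ≡ 26 (mod 49) because 17·26 = 442 = 9·49 + 1.
So x ≡ 26·19 = 494 ≡ 4 (mod 49).
Check: 17·4 = 68 = 1·49 + 19.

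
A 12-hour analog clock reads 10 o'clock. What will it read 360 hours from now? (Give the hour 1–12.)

10

360 = 30·12 + 0, so 360 mod 12 = 0.
10 + 0 → 10 on a 12-hour dial.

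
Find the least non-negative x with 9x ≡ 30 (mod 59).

The inverse of 9 mod 59 is 46 (since 9·46 = 414 ≡ 1).
So x ≡ 46·30 = 1380 ≡ 23 (mod 59).

23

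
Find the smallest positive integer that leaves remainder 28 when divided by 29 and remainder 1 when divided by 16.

289

x ≡ 1 (mod 16) gives x ∈ {1, 17, 33, 49, 65, 81, 97, 113, …}.
The first of these with x mod 29 = 28 is 289.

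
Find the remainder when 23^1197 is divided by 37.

6

Square-and-reduce mod 37: 23^1≡23, 23^2≡11, 23^4≡10, 23^8≡26, 23^16≡10, 23^32≡26, 23^64≡10, 23^128≡26, 23^256≡10, 23^512≡26, 23^1024≡10.
1197 = 1 + 4 + 8 + 32 + 128 + 1024, so 23^1197 ≡ 23·10·26·26·26·10 ≡ 6 (mod 37).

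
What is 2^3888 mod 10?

6

Last digits of 2^n: 2, 4, 8, 6 (period 4).
3888 mod 4 = 0, so the last digit matches 2^4 = 6.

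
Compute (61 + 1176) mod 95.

1176 = 12·95 + 36, so 1176 mod 95 = 36.
(61 + 36) mod 95 = 2.

2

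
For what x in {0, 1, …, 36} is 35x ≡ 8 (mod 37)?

33

The inverse of 35 mod 37 is 18 (since 35·18 = 630 ≡ 1).
So x ≡ 18·8 = 144 ≡ 33 (mod 37).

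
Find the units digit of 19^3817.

Powers of 9 mod 10 repeat with period 2: 9, 1.
3817 leaves remainder 1 on division by 2, so 19^3817 ends in 9.

9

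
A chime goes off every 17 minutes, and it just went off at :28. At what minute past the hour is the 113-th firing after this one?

113·17 = 1921.
1921 − 32·60 = 1, so 1921 ≡ 1 (mod 60).
(28 + 1) mod 60 = 29.

29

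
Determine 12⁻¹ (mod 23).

12·2 = 24 = 1·23 + 1, so 12⁻¹ ≡ 2 (mod 23).

2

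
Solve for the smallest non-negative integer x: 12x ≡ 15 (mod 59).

16

12⁻¹ ≡ 5 (mod 59) because 12·5 = 60 = 1·59 + 1.
Multiplying both sides by 5: x ≡ 5·15 = 75 ≡ 16 (mod 59).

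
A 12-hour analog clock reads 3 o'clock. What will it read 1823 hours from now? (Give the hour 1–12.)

Dividing 1823 by 12 gives quotient 151 and remainder 11.
3 + 11 → 2 on a 12-hour dial.

2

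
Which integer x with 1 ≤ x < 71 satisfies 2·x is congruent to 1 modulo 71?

36

2·36 = 72 = 1·71 + 1, so 2⁻¹ ≡ 36 (mod 71).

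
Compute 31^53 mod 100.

91

By repeated squaring mod 100: 31^1≡31, 31^2≡61, 31^4≡21, 31^8≡41, 31^16≡81, 31^32≡61.
Since 53 = 1 + 4 + 16 + 32 in binary, 31^53 ≡ 31·21·81·61 ≡ 91 (mod 100).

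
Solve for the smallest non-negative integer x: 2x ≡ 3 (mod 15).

2⁻¹ ≡ 8 (mod 15) because 2·8 = 16 = 1·15 + 1.
So x ≡ 8·3 = 24 ≡ 9 (mod 15).
Check: 2·9 = 18 = 1·15 + 3.

9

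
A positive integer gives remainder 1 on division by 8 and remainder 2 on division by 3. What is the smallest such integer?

17

Since 3·3 ≡ 1 (mod 8), take x = 2 + 3·((1−2)·3 mod 8) = 2 + 3·5 = 17.
Check: 17 mod 8 = 1, 17 mod 3 = 2.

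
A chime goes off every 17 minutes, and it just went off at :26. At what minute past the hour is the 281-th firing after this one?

281·17 = 4777.
4777 − 79·60 = 37, so 4777 ≡ 37 (mod 60).
(26 + 37) mod 60 = 3.

3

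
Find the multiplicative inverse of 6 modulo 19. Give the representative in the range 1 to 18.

16

19 = 3·6 + 1
6 = 6·1 + 0
Back-substituting gives 6·16 ≡ 1 (mod 19).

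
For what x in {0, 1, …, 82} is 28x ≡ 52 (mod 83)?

The inverse of 28 mod 83 is 3 (since 28·3 = 84 ≡ 1).
So x ≡ 3·52 = 156 ≡ 73 (mod 83).
Check: 28·73 = 2044 = 24·83 + 52.

73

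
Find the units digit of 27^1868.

Powers of 7 mod 10 repeat with period 4: 7, 9, 3, 1.
1868 leaves remainder 0 on division by 4, so 27^1868 ends in 1.

1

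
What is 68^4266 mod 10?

4

Powers of 8 mod 10 repeat with period 4: 8, 4, 2, 6.
4266 mod 4 = 2, so the last digit matches 8^2 = 4.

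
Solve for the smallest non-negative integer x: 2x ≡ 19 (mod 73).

46

The inverse of 2 mod 73 is 37 (since 2·37 = 74 ≡ 1).
Multiplying both sides by 37: x ≡ 37·19 = 703 ≡ 46 (mod 73).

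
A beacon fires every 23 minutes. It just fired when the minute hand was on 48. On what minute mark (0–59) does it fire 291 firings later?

21

291·23 = 6693.
Dividing 6693 by 60 gives quotient 111 and remainder 33.
(48 + 33) mod 60 = 21.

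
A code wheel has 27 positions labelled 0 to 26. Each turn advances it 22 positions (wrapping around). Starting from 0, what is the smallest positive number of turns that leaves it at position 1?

27 = 1·22 + 5
22 = 4·5 + 2
5 = 2·2 + 1
2 = 2·1 + 0
Back-substituting gives 22·16 ≡ 1 (mod 27).

16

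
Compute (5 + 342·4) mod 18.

5

342·4 = 1368.
1368 = 76·18 + 0, so 1368 mod 18 = 0.
(5 + 0) mod 18 = 5.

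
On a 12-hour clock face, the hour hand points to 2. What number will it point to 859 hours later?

Dividing 859 by 12 gives quotient 71 and remainder 7.
2 + 7 → 9 on a 12-hour dial.

9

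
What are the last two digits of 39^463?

By repeated squaring mod 100: 39^1≡39, 39^2≡21, 39^4≡41, 39^8≡81, 39^16≡61, 39^32≡21, 39^64≡41, 39^128≡81, 39^256≡61.
463 = 1 + 2 + 4 + 8 + 64 + 128 + 256, so 39^463 ≡ 39·21·41·81·41·81·61 ≡ 19 (mod 100).

19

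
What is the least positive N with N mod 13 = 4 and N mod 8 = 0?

x ≡ 0 (mod 8) gives x ∈ {0, 8, 16, 24, 32, 40, 48, 56}.
The first of these with x mod 13 = 4 is 56.

56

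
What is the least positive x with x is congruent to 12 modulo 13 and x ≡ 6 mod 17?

142

x ≡ 12 (mod 13) gives x ∈ {12, 25, 38, 51, 64, 77, 90, 103, …}.
The first of these with x mod 17 = 6 is 142.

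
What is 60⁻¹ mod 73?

73 = 1·60 + 13
60 = 4·13 + 8
13 = 1·8 + 5
8 = 1·5 + 3
5 = 1·3 + 2
3 = 1·2 + 1
2 = 2·1 + 0
Back-substituting gives 60·28 ≡ 1 (mod 73).

28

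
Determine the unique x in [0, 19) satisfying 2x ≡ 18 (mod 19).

2⁻¹ ≡ 10 (mod 19) because 2·10 = 20 = 1·19 + 1.
So x ≡ 10·18 = 180 ≡ 9 (mod 19).

9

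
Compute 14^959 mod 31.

Successive squares of 14 mod 31: 14^1≡14, 14^2≡10, 14^4≡7, 14^8≡18, 14^16≡14, 14^32≡10, 14^64≡7, 14^128≡18, 14^256≡14, 14^512≡10.
959 = 1 + 2 + 4 + 8 + 16 + 32 + 128 + 256 + 512, so 14^959 ≡ 14·10·7·18·14·10·18·14·10 ≡ 20 (mod 31).

20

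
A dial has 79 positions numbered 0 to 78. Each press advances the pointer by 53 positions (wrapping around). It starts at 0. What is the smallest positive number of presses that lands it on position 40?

41

53⁻¹ ≡ 3 (mod 79) because 53·3 = 159 = 2·79 + 1.
Multiplying both sides by 3: x ≡ 3·40 = 120 ≡ 41 (mod 79).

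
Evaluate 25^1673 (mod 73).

35

By repeated squaring mod 73: 25^1≡25, 25^2≡41, 25^4≡2, 25^8≡4, 25^16≡16, 25^32≡37, 25^64≡55, 25^128≡32, 25^256≡2, 25^512≡4, 25^1024≡16.
1673 = 1 + 8 + 128 + 512 + 1024, so 25^1673 ≡ 25·4·32·4·16 ≡ 35 (mod 73).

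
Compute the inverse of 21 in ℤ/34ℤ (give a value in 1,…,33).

34 = 1·21 + 13
21 = 1·13 + 8
13 = 1·8 + 5
8 = 1·5 + 3
5 = 1·3 + 2
3 = 1·2 + 1
2 = 2·1 + 0
Back-substituting gives 21·13 ≡ 1 (mod 34).

13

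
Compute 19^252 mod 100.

Square-and-reduce mod 100: 19^1≡19, 19^2≡61, 19^4≡21, 19^8≡41, 19^16≡81, 19^32≡61, 19^64≡21, 19^128≡41.
Since 252 = 4 + 8 + 16 + 32 + 64 + 128 in binary, 19^252 ≡ 21·41·81·61·21·41 ≡ 61 (mod 100).

61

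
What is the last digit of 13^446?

9

Last digits of 3^n: 3, 9, 7, 1 (period 4).
446 leaves remainder 2 on division by 4, so 13^446 ends in 9.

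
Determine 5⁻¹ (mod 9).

5·2 = 10 = 1·9 + 1, so 5⁻¹ ≡ 2 (mod 9).

2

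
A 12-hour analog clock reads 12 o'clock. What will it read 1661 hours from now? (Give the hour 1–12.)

1661 = 138·12 + 5, so 1661 mod 12 = 5.
12 + 5 → 5 on a 12-hour dial.

5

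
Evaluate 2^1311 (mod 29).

10

Successive squares of 2 mod 29: 2^1≡2, 2^2≡4, 2^4≡16, 2^8≡24, 2^16≡25, 2^32≡16, 2^64≡24, 2^128≡25, 2^256≡16, 2^512≡24, 2^1024≡25.
1311 = 1 + 2 + 4 + 8 + 16 + 256 + 1024, so 2^1311 ≡ 2·4·16·24·25·16·25 ≡ 10 (mod 29).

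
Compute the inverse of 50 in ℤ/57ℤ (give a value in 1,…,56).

8

50·8 = 400 = 7·57 + 1, so 50⁻¹ ≡ 8 (mod 57).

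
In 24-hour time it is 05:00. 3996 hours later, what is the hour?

3996 = 166·24 + 12, so 3996 mod 24 = 12.
(5 + 12) mod 24 = 17.

17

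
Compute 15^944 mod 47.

Square-and-reduce mod 47: 15^1≡15, 15^2≡37, 15^4≡6, 15^8≡36, 15^16≡27, 15^32≡24, 15^64≡12, 15^128≡3, 15^256≡9, 15^512≡34.
944 = 16 + 32 + 128 + 256 + 512, so 15^944 ≡ 27·24·3·9·34 ≡ 32 (mod 47).

32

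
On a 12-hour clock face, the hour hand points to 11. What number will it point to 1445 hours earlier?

6

Dividing 1445 by 12 gives quotient 120 and remainder 5.
11 − 5 → 6 on a 12-hour dial.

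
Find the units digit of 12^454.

Last digits of 2^n: 2, 4, 8, 6 (period 4).
454 leaves remainder 2 on division by 4, so 12^454 ends in 4.

4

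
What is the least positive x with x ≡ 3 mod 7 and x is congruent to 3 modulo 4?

x ≡ 3 (mod 4) gives x ∈ {3}.
The first of these with x mod 7 = 3 is 3.

3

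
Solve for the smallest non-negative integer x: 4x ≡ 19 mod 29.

12

4⁻¹ ≡ 22 (mod 29) because 4·22 = 88 = 3·29 + 1.
Multiplying both sides by 22: x ≡ 22·19 = 418 ≡ 12 (mod 29).
Check: 4·12 = 48 = 1·29 + 19.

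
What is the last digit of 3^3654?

Powers of 3 mod 10 repeat with period 4: 3, 9, 7, 1.
3654 leaves remainder 2 on division by 4, so 3^3654 ends in 9.

9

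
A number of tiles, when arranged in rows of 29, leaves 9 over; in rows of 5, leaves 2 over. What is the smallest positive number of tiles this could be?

67

Since 5·6 ≡ 1 (mod 29), take x = 2 + 5·((9−2)·6 mod 29) = 2 + 5·13 = 67.
Check: 67 mod 29 = 9, 67 mod 5 = 2.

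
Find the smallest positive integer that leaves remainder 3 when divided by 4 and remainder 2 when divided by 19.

59

Since 19·3 ≡ 1 (mod 4), take x = 2 + 19·((3−2)·3 mod 4) = 2 + 19·3 = 59.
Check: 59 mod 4 = 3, 59 mod 19 = 2.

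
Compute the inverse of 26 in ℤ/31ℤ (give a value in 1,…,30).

31 = 1·26 + 5
26 = 5·5 + 1
5 = 5·1 + 0
Back-substituting gives 26·6 ≡ 1 (mod 31).

6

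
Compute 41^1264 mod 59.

By repeated squaring mod 59: 41^1≡41, 41^2≡29, 41^4≡15, 41^8≡48, 41^16≡3, 41^32≡9, 41^64≡22, 41^128≡12, 41^256≡26, 41^512≡27, 41^1024≡21.
Since 1264 = 16 + 32 + 64 + 128 + 1024 in binary, 41^1264 ≡ 3·9·22·12·21 ≡ 5 (mod 59).

5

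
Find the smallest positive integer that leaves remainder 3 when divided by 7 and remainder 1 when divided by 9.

10

Since 9·4 ≡ 1 (mod 7), take x = 1 + 9·((3−1)·4 mod 7) = 1 + 9·1 = 10.
Check: 10 mod 7 = 3, 10 mod 9 = 1.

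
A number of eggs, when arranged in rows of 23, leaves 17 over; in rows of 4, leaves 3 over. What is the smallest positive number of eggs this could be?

Since 4·6 ≡ 1 (mod 23), take x = 3 + 4·((17−3)·6 mod 23) = 3 + 4·15 = 63.
Check: 63 mod 23 = 17, 63 mod 4 = 3.

63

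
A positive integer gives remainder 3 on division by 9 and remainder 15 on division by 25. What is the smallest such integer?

165

Since 25·4 ≡ 1 (mod 9), take x = 15 + 25·((3−15)·4 mod 9) = 15 + 25·6 = 165.
Check: 165 mod 9 = 3, 165 mod 25 = 15.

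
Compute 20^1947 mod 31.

16

Square-and-reduce mod 31: 20^1≡20, 20^2≡28, 20^4≡9, 20^8≡19, 20^16≡20, 20^32≡28, 20^64≡9, 20^128≡19, 20^256≡20, 20^512≡28, 20^1024≡9.
Since 1947 = 1 + 2 + 8 + 16 + 128 + 256 + 512 + 1024 in binary, 20^1947 ≡ 20·28·19·20·19·20·28·9 ≡ 16 (mod 31).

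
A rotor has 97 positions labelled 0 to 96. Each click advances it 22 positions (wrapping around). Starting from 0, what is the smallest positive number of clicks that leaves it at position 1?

75

22·75 = 1650 = 17·97 + 1, so 22⁻¹ ≡ 75 (mod 97).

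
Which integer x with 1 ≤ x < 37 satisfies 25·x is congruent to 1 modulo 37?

25·3 = 75 = 2·37 + 1, so 25⁻¹ ≡ 3 (mod 37).

3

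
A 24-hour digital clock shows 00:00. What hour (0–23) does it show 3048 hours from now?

0

3048 − 127·24 = 0, so 3048 ≡ 0 (mod 24).
(0 + 0) mod 24 = 0.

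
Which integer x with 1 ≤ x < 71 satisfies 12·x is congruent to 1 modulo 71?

12·6 = 72 = 1·71 + 1, so 12⁻¹ ≡ 6 (mod 71).

6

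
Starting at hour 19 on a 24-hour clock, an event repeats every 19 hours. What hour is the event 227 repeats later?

12

227·19 = 4313.
4313 = 179·24 + 17, so 4313 mod 24 = 17.
(19 + 17) mod 24 = 12.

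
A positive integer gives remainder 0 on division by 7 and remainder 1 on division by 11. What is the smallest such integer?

Since 11·2 ≡ 1 (mod 7), take x = 1 + 11·((0−1)·2 mod 7) = 1 + 11·5 = 56.
Check: 56 mod 7 = 0, 56 mod 11 = 1.

56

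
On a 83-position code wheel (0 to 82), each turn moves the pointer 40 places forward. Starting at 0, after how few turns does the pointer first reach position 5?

The inverse of 40 mod 83 is 27 (since 40·27 = 1080 ≡ 1).
Multiplying both sides by 27: x ≡ 27·5 = 135 ≡ 52 (mod 83).

52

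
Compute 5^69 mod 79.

10

By repeated squaring mod 79: 5^1≡5, 5^2≡25, 5^4≡72, 5^8≡49, 5^16≡31, 5^32≡13, 5^64≡11.
69 = 1 + 4 + 64, so 5^69 ≡ 5·72·11 ≡ 10 (mod 79).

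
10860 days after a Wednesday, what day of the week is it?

10860 mod 7 = 3 (since 1551·7 = 10857).
Wednesday + 3 days → Saturday.

Saturday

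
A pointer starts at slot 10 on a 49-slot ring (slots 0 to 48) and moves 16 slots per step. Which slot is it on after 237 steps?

29

237·16 = 3792.
3792 − 77·49 = 19, so 3792 ≡ 19 (mod 49).
(10 + 19) mod 49 = 29.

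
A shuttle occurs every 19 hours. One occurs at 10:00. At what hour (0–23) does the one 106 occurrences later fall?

8

106·19 = 2014.
2014 mod 24 = 22 (since 83·24 = 1992).
(10 + 22) mod 24 = 8.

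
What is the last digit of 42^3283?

8

Last digits of 2^n: 2, 4, 8, 6 (period 4).
3283 mod 4 = 3, so the last digit matches 2^3 = 8.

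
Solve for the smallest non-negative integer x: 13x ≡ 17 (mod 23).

13⁻¹ ≡ 16 (mod 23) because 13·16 = 208 = 9·23 + 1.
Multiplying both sides by 16: x ≡ 16·17 = 272 ≡ 19 (mod 23).
Check: 13·19 = 247 = 10·23 + 17.

19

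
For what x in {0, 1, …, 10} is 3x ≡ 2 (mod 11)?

3⁻¹ ≡ 4 (mod 11) because 3·4 = 12 = 1·11 + 1.
Multiplying both sides by 4: x ≡ 4·2 = 8 ≡ 8 (mod 11).
Check: 3·8 = 24 = 2·11 + 2.

8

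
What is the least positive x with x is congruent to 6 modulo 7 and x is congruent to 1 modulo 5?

x ≡ 1 (mod 5) gives x ∈ {1, 6}.
The first of these with x mod 7 = 6 is 6.

6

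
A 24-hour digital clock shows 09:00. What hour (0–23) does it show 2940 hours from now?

2940 = 122·24 + 12, so 2940 mod 24 = 12.
(9 + 12) mod 24 = 21.

21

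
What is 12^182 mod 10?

4

Last digits of 2^n: 2, 4, 8, 6 (period 4).
182 mod 4 = 2, so the last digit matches 2^2 = 4.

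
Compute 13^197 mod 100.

33

By repeated squaring mod 100: 13^1≡13, 13^2≡69, 13^4≡61, 13^8≡21, 13^16≡41, 13^32≡81, 13^64≡61, 13^128≡21.
Since 197 = 1 + 4 + 64 + 128 in binary, 13^197 ≡ 13·61·61·21 ≡ 33 (mod 100).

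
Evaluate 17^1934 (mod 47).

Successive squares of 17 mod 47: 17^1≡17, 17^2≡7, 17^4≡2, 17^8≡4, 17^16≡16, 17^32≡21, 17^64≡18, 17^128≡42, 17^256≡25, 17^512≡14, 17^1024≡8.
Since 1934 = 2 + 4 + 8 + 128 + 256 + 512 + 1024 in binary, 17^1934 ≡ 7·2·4·42·25·14·8 ≡ 7 (mod 47).

7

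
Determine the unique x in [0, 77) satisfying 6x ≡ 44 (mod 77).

33

6⁻¹ ≡ 13 (mod 77) because 6·13 = 78 = 1·77 + 1.
Multiplying both sides by 13: x ≡ 13·44 = 572 ≡ 33 (mod 77).
Check: 6·33 = 198 = 2·77 + 44.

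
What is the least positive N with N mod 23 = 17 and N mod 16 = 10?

x ≡ 10 (mod 16) gives x ∈ {10, 26, 42, 58, 74, 90, 106, 122, …}.
The first of these with x mod 23 = 17 is 362.

362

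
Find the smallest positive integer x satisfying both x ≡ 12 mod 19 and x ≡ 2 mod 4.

x ≡ 2 (mod 4) gives x ∈ {2, 6, 10, 14, 18, 22, 26, 30, …}.
The first of these with x mod 19 = 12 is 50.

50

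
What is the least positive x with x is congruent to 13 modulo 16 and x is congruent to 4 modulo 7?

Since 7·7 ≡ 1 (mod 16), take x = 4 + 7·((13−4)·7 mod 16) = 4 + 7·15 = 109.
Check: 109 mod 16 = 13, 109 mod 7 = 4.

109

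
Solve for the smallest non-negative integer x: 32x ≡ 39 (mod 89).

32⁻¹ ≡ 64 (mod 89) because 32·64 = 2048 = 23·89 + 1.
So x ≡ 64·39 = 2496 ≡ 4 (mod 89).
Check: 32·4 = 128 = 1·89 + 39.

4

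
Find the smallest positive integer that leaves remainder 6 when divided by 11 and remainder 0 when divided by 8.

Since 8·7 ≡ 1 (mod 11), take x = 0 + 8·((6−0)·7 mod 11) = 0 + 8·9 = 72.
Check: 72 mod 11 = 6, 72 mod 8 = 0.

72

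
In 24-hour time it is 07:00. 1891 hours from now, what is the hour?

2

1891 = 78·24 + 19, so 1891 mod 24 = 19.
(7 + 19) mod 24 = 2.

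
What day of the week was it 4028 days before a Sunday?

Dividing 4028 by 7 gives quotient 575 and remainder 3.
Sunday − 3 days → Thursday.

Thursday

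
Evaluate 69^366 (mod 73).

By repeated squaring mod 73: 69^1≡69, 69^2≡16, 69^4≡37, 69^8≡55, 69^16≡32, 69^32≡2, 69^64≡4, 69^128≡16, 69^256≡37.
Since 366 = 2 + 4 + 8 + 32 + 64 + 256 in binary, 69^366 ≡ 16·37·55·2·4·37 ≡ 8 (mod 73).

8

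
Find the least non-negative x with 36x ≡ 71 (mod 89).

The inverse of 36 mod 89 is 47 (since 36·47 = 1692 ≡ 1).
So x ≡ 47·71 = 3337 ≡ 44 (mod 89).

44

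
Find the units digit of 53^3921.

3

Last digits of 3^n: 3, 9, 7, 1 (period 4).
3921 leaves remainder 1 on division by 4, so 53^3921 ends in 3.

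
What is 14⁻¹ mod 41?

41 = 2·14 + 13
14 = 1·13 + 1
13 = 13·1 + 0
Back-substituting gives 14·3 ≡ 1 (mod 41).

3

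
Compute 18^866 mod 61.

Successive squares of 18 mod 61: 18^1≡18, 18^2≡19, 18^4≡56, 18^8≡25, 18^16≡15, 18^32≡42, 18^64≡56, 18^128≡25, 18^256≡15, 18^512≡42.
Since 866 = 2 + 32 + 64 + 256 + 512 in binary, 18^866 ≡ 19·42·56·15·42 ≡ 49 (mod 61).

49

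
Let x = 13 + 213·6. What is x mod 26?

213·6 = 1278.
1278 mod 26 = 4 (since 49·26 = 1274).
(13 + 4) mod 26 = 17.

17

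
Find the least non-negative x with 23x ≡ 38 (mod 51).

46

23⁻¹ ≡ 20 (mod 51) because 23·20 = 460 = 9·51 + 1.
So x ≡ 20·38 = 760 ≡ 46 (mod 51).
Check: 23·46 = 1058 = 20·51 + 38.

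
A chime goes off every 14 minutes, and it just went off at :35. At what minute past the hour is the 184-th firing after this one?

184·14 = 2576.
2576 mod 60 = 56 (since 42·60 = 2520).
(35 + 56) mod 60 = 31.

31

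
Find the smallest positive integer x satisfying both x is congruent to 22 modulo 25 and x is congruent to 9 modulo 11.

97

Since 11·16 ≡ 1 (mod 25), take x = 9 + 11·((22−9)·16 mod 25) = 9 + 11·8 = 97.
Check: 97 mod 25 = 22, 97 mod 11 = 9.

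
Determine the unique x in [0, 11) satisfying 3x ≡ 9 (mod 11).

3

The inverse of 3 mod 11 is 4 (since 3·4 = 12 ≡ 1).
Multiplying both sides by 4: x ≡ 4·9 = 36 ≡ 3 (mod 11).
Check: 3·3 = 9 = 0·11 + 9.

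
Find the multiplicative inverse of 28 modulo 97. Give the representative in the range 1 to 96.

97 = 3·28 + 13
28 = 2·13 + 2
13 = 6·2 + 1
2 = 2·1 + 0
Back-substituting gives 28·52 ≡ 1 (mod 97).

52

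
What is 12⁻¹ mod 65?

38

65 = 5·12 + 5
12 = 2·5 + 2
5 = 2·2 + 1
2 = 2·1 + 0
Back-substituting gives 12·38 ≡ 1 (mod 65).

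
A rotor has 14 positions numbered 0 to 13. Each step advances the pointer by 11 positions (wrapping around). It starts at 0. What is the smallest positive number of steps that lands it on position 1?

11⁻¹ ≡ 9 (mod 14) because 11·9 = 99 = 7·14 + 1.
So x ≡ 9·1 = 9 ≡ 9 (mod 14).

9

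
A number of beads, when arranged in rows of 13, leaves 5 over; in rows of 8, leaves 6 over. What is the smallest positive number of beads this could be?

70

x ≡ 6 (mod 8) gives x ∈ {6, 14, 22, 30, 38, 46, 54, 62, …}.
The first of these with x mod 13 = 5 is 70.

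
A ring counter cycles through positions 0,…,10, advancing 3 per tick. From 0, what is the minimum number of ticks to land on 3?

3⁻¹ ≡ 4 (mod 11) because 3·4 = 12 = 1·11 + 1.
Multiplying both sides by 4: x ≡ 4·3 = 12 ≡ 1 (mod 11).
Check: 3·1 = 3 = 0·11 + 3.

1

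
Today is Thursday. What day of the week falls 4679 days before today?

Monday

4679 mod 7 = 3 (since 668·7 = 4676).
Thursday − 3 days → Monday.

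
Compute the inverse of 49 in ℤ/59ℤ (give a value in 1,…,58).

59 = 1·49 + 10
49 = 4·10 + 9
10 = 1·9 + 1
9 = 9·1 + 0
Back-substituting gives 49·53 ≡ 1 (mod 59).

53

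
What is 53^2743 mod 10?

7

Last digits of 3^n: 3, 9, 7, 1 (period 4).
2743 mod 4 = 3, so the last digit matches 3^3 = 7.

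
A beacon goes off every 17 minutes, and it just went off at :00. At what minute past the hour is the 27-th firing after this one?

27·17 = 459.
459 − 7·60 = 39, so 459 ≡ 39 (mod 60).
(0 + 39) mod 60 = 39.

39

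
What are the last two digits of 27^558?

Square-and-reduce mod 100: 27^1≡27, 27^2≡29, 27^4≡41, 27^8≡81, 27^16≡61, 27^32≡21, 27^64≡41, 27^128≡81, 27^256≡61, 27^512≡21.
558 = 2 + 4 + 8 + 32 + 512, so 27^558 ≡ 29·41·81·21·21 ≡ 69 (mod 100).

69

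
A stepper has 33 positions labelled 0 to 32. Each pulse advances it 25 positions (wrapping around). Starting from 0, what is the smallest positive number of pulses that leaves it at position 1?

25·4 = 100 = 3·33 + 1, so 25⁻¹ ≡ 4 (mod 33).

4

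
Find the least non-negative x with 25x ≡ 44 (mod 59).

23

The inverse of 25 mod 59 is 26 (since 25·26 = 650 ≡ 1).
So x ≡ 26·44 = 1144 ≡ 23 (mod 59).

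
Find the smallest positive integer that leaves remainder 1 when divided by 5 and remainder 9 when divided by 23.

x ≡ 1 (mod 5) gives x ∈ {1, 6, 11, 16, 21, 26, 31, 36, …}.
The first of these with x mod 23 = 9 is 101.

101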